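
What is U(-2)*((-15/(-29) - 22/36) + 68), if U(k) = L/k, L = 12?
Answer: -35447/87 ≈ -407.44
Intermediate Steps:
U(k) = 12/k
U(-2)*((-15/(-29) - 22/36) + 68) = (12/(-2))*((-15/(-29) - 22/36) + 68) = (12*(-½))*((-15*(-1/29) - 22*1/36) + 68) = -6*((15/29 - 11/18) + 68) = -6*(-49/522 + 68) = -6*35447/522 = -35447/87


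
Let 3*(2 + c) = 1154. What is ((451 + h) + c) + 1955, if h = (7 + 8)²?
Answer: 9041/3 ≈ 3013.7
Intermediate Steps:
c = 1148/3 (c = -2 + (⅓)*1154 = -2 + 1154/3 = 1148/3 ≈ 382.67)
h = 225 (h = 15² = 225)
((451 + h) + c) + 1955 = ((451 + 225) + 1148/3) + 1955 = (676 + 1148/3) + 1955 = 3176/3 + 1955 = 9041/3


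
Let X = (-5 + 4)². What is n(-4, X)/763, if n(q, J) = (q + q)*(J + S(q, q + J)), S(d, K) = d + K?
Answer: 48/763 ≈ 0.062910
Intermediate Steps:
X = 1 (X = (-1)² = 1)
S(d, K) = K + d
n(q, J) = 2*q*(2*J + 2*q) (n(q, J) = (q + q)*(J + ((q + J) + q)) = (2*q)*(J + ((J + q) + q)) = (2*q)*(J + (J + 2*q)) = (2*q)*(2*J + 2*q) = 2*q*(2*J + 2*q))
n(-4, X)/763 = (4*(-4)*(1 - 4))/763 = (4*(-4)*(-3))*(1/763) = 48*(1/763) = 48/763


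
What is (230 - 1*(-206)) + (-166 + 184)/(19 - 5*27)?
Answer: 25279/58 ≈ 435.84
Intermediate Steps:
(230 - 1*(-206)) + (-166 + 184)/(19 - 5*27) = (230 + 206) + 18/(19 - 135) = 436 + 18/(-116) = 436 + 18*(-1/116) = 436 - 9/58 = 25279/58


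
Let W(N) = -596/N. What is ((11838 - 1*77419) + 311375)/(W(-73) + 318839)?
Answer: 17942962/23275843 ≈ 0.77088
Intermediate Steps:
((11838 - 1*77419) + 311375)/(W(-73) + 318839) = ((11838 - 1*77419) + 311375)/(-596/(-73) + 318839) = ((11838 - 77419) + 311375)/(-596*(-1/73) + 318839) = (-65581 + 311375)/(596/73 + 318839) = 245794/(23275843/73) = 245794*(73/23275843) = 17942962/23275843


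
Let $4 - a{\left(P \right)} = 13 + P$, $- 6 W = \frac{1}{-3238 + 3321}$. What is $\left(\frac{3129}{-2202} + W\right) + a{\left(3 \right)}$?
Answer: $- \frac{1226633}{91383} \approx -13.423$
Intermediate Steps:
$W = - \frac{1}{498}$ ($W = - \frac{1}{6 \left(-3238 + 3321\right)} = - \frac{1}{6 \cdot 83} = \left(- \frac{1}{6}\right) \frac{1}{83} = - \frac{1}{498} \approx -0.002008$)
$a{\left(P \right)} = -9 - P$ ($a{\left(P \right)} = 4 - \left(13 + P\right) = -9 - P$)
$\left(\frac{3129}{-2202} + W\right) + a{\left(3 \right)} = \left(\frac{3129}{-2202} - \frac{1}{498}\right) - 12 = \left(3129 \left(- \frac{1}{2202}\right) - \frac{1}{498}\right) - 12 = \left(- \frac{1043}{734} - \frac{1}{498}\right) - 12 = - \frac{130037}{91383} - 12 = - \frac{1226633}{91383}$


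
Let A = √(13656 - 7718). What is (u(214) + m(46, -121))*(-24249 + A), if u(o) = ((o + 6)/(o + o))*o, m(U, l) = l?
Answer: 266739 - 11*√5938 ≈ 2.6589e+5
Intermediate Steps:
A = √5938 ≈ 77.058
u(o) = 3 + o/2 (u(o) = ((6 + o)/((2*o)))*o = ((6 + o)*(1/(2*o)))*o = ((6 + o)/(2*o))*o = 3 + o/2)
(u(214) + m(46, -121))*(-24249 + A) = ((3 + (½)*214) - 121)*(-24249 + √5938) = ((3 + 107) - 121)*(-24249 + √5938) = (110 - 121)*(-24249 + √5938) = -11*(-24249 + √5938) = 266739 - 11*√5938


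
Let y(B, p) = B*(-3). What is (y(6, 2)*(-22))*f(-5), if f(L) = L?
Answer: -1980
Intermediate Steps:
y(B, p) = -3*B
(y(6, 2)*(-22))*f(-5) = (-3*6*(-22))*(-5) = -18*(-22)*(-5) = 396*(-5) = -1980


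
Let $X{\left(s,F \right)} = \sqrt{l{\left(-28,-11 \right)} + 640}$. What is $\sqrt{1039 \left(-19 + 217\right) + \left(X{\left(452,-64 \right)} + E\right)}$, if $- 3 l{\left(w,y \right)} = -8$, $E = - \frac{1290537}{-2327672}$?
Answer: $\frac{\sqrt{2507887155761863902 + 8127085409376 \sqrt{1446}}}{3491508} \approx 453.59$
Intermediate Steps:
$E = \frac{1290537}{2327672}$ ($E = \left(-1290537\right) \left(- \frac{1}{2327672}\right) = \frac{1290537}{2327672} \approx 0.55443$)
$l{\left(w,y \right)} = \frac{8}{3}$ ($l{\left(w,y \right)} = \left(- \frac{1}{3}\right) \left(-8\right) = \frac{8}{3}$)
$X{\left(s,F \right)} = \frac{2 \sqrt{1446}}{3}$ ($X{\left(s,F \right)} = \sqrt{\frac{8}{3} + 640} = \sqrt{\frac{1928}{3}} = \frac{2 \sqrt{1446}}{3}$)
$\sqrt{1039 \left(-19 + 217\right) + \left(X{\left(452,-64 \right)} + E\right)} = \sqrt{1039 \left(-19 + 217\right) + \left(\frac{2 \sqrt{1446}}{3} + \frac{1290537}{2327672}\right)} = \sqrt{1039 \cdot 198 + \left(\frac{1290537}{2327672} + \frac{2 \sqrt{1446}}{3}\right)} = \sqrt{205722 + \left(\frac{1290537}{2327672} + \frac{2 \sqrt{1446}}{3}\right)} = \sqrt{\frac{478854629721}{2327672} + \frac{2 \sqrt{1446}}{3}}$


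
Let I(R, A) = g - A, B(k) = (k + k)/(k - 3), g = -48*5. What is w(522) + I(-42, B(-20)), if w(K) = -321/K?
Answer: -969901/4002 ≈ -242.35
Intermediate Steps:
g = -240
B(k) = 2*k/(-3 + k) (B(k) = (2*k)/(-3 + k) = 2*k/(-3 + k))
I(R, A) = -240 - A
w(522) + I(-42, B(-20)) = -321/522 + (-240 - 2*(-20)/(-3 - 20)) = -321*1/522 + (-240 - 2*(-20)/(-23)) = -107/174 + (-240 - 2*(-20)*(-1)/23) = -107/174 + (-240 - 1*40/23) = -107/174 + (-240 - 40/23) = -107/174 - 5560/23 = -969901/4002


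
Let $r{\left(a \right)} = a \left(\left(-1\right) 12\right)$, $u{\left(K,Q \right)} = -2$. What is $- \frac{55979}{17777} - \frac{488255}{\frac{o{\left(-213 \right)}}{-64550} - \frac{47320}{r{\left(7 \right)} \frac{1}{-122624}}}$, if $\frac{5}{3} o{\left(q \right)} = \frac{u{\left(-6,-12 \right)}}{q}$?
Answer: $- \frac{132619079738600534812}{42209991019119093331} \approx -3.1419$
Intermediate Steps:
$r{\left(a \right)} = - 12 a$ ($r{\left(a \right)} = a \left(-12\right) = - 12 a$)
$o{\left(q \right)} = - \frac{6}{5 q}$ ($o{\left(q \right)} = \frac{3 \left(- \frac{2}{q}\right)}{5} = - \frac{6}{5 q}$)
$- \frac{55979}{17777} - \frac{488255}{\frac{o{\left(-213 \right)}}{-64550} - \frac{47320}{r{\left(7 \right)} \frac{1}{-122624}}} = - \frac{55979}{17777} - \frac{488255}{\frac{\left(- \frac{6}{5}\right) \frac{1}{-213}}{-64550} - \frac{47320}{\left(-12\right) 7 \frac{1}{-122624}}} = \left(-55979\right) \frac{1}{17777} - \frac{488255}{\left(- \frac{6}{5}\right) \left(- \frac{1}{213}\right) \left(- \frac{1}{64550}\right) - \frac{47320}{\left(-84\right) \left(- \frac{1}{122624}\right)}} = - \frac{55979}{17777} - \frac{488255}{\frac{2}{355} \left(- \frac{1}{64550}\right) - \frac{47320}{\frac{21}{30656}}} = - \frac{55979}{17777} - \frac{488255}{- \frac{1}{11457625} - \frac{207234560}{3}} = - \frac{55979}{17777} - \frac{488255}{- \frac{2374415875520003}{34372875}} = - \frac{55979}{17777} - - \frac{16782728083125}{2374415875520003} = - \frac{55979}{17777} + \frac{16782728083125}{2374415875520003} = - \frac{132619079738600534812}{42209991019119093331}$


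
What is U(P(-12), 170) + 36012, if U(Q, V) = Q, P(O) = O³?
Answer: 34284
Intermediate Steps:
U(P(-12), 170) + 36012 = (-12)³ + 36012 = -1728 + 36012 = 34284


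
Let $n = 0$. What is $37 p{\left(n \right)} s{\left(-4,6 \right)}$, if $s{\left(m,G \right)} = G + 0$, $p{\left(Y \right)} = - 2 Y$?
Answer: $0$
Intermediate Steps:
$s{\left(m,G \right)} = G$
$37 p{\left(n \right)} s{\left(-4,6 \right)} = 37 \left(\left(-2\right) 0\right) 6 = 37 \cdot 0 \cdot 6 = 0 \cdot 6 = 0$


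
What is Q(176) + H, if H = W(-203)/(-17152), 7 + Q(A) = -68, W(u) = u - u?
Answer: -75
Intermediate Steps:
W(u) = 0
Q(A) = -75 (Q(A) = -7 - 68 = -75)
H = 0 (H = 0/(-17152) = 0*(-1/17152) = 0)
Q(176) + H = -75 + 0 = -75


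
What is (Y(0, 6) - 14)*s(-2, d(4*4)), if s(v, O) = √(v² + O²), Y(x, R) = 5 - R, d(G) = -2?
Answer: -30*√2 ≈ -42.426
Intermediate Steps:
s(v, O) = √(O² + v²)
(Y(0, 6) - 14)*s(-2, d(4*4)) = ((5 - 1*6) - 14)*√((-2)² + (-2)²) = ((5 - 6) - 14)*√(4 + 4) = (-1 - 14)*√8 = -30*√2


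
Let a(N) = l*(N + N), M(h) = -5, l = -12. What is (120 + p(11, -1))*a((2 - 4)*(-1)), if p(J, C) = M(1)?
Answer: -5520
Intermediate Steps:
p(J, C) = -5
a(N) = -24*N (a(N) = -12*(N + N) = -24*N)
(120 + p(11, -1))*a((2 - 4)*(-1)) = (120 - 5)*(-24*(2 - 4)*(-1)) = 115*(-(-48)*(-1)) = 115*(-24*2) = 115*(-48) = -5520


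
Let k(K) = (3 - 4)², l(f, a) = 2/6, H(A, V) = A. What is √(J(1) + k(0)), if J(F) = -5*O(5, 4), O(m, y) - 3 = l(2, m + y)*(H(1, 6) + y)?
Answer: I*√201/3 ≈ 4.7258*I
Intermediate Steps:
l(f, a) = ⅓ (l(f, a) = 2*(⅙) = ⅓)
O(m, y) = 10/3 + y/3 (O(m, y) = 3 + (1 + y)/3 = 3 + (⅓ + y/3) = 10/3 + y/3)
J(F) = -70/3 (J(F) = -5*(10/3 + (⅓)*4) = -5*(10/3 + 4/3) = -5*14/3 = -70/3)
k(K) = 1 (k(K) = (-1)² = 1)
√(J(1) + k(0)) = √(-70/3 + 1) = √(-67/3) = I*√201/3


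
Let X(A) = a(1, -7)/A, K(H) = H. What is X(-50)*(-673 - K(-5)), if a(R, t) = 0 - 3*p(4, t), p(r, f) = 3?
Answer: -3006/25 ≈ -120.24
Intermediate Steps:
a(R, t) = -9 (a(R, t) = 0 - 3*3 = 0 - 9 = -9)
X(A) = -9/A
X(-50)*(-673 - K(-5)) = (-9/(-50))*(-673 - 1*(-5)) = (-9*(-1/50))*(-673 + 5) = (9/50)*(-668) = -3006/25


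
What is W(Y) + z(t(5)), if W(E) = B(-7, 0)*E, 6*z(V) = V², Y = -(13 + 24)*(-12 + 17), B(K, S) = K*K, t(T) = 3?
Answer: -18127/2 ≈ -9063.5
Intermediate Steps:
B(K, S) = K²
Y = -185 (Y = -37*5 = -1*185 = -185)
z(V) = V²/6
W(E) = 49*E (W(E) = (-7)²*E = 49*E)
W(Y) + z(t(5)) = 49*(-185) + (⅙)*3² = -9065 + (⅙)*9 = -9065 + 3/2 = -18127/2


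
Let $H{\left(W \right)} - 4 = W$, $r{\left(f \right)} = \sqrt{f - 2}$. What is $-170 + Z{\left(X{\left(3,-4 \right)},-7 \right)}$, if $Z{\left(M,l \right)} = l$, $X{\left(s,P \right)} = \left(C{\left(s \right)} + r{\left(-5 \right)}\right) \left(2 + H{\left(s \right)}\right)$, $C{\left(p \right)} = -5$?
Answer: $-177$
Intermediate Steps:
$r{\left(f \right)} = \sqrt{-2 + f}$
$H{\left(W \right)} = 4 + W$
$X{\left(s,P \right)} = \left(-5 + i \sqrt{7}\right) \left(6 + s\right)$ ($X{\left(s,P \right)} = \left(-5 + \sqrt{-2 - 5}\right) \left(2 + \left(4 + s\right)\right) = \left(-5 + \sqrt{-7}\right) \left(6 + s\right) = \left(-5 + i \sqrt{7}\right) \left(6 + s\right)$)
$-170 + Z{\left(X{\left(3,-4 \right)},-7 \right)} = -170 - 7 = -177$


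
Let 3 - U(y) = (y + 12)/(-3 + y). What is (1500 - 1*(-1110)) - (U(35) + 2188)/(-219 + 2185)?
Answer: 164130255/62912 ≈ 2608.9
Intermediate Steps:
U(y) = 3 - (12 + y)/(-3 + y) (U(y) = 3 - (y + 12)/(-3 + y) = 3 - (12 + y)/(-3 + y))
(1500 - 1*(-1110)) - (U(35) + 2188)/(-219 + 2185) = (1500 - 1*(-1110)) - ((-21 + 2*35)/(-3 + 35) + 2188)/(-219 + 2185) = (1500 + 1110) - ((-21 + 70)/32 + 2188)/1966 = 2610 - ((1/32)*49 + 2188)/1966 = 2610 - (49/32 + 2188)/1966 = 2610 - 70065/(32*1966) = 2610 - 1*70065/62912 = 2610 - 70065/62912 = 164130255/62912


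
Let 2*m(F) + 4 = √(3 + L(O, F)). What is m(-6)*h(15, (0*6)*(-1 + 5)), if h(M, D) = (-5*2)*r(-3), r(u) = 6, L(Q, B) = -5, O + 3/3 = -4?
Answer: 120 - 30*I*√2 ≈ 120.0 - 42.426*I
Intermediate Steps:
O = -5 (O = -1 - 4 = -5)
h(M, D) = -60 (h(M, D) = -5*2*6 = -10*6 = -60)
m(F) = -2 + I*√2/2 (m(F) = -2 + √(3 - 5)/2 = -2 + √(-2)/2 = -2 + (I*√2)/2 = -2 + I*√2/2)
m(-6)*h(15, (0*6)*(-1 + 5)) = (-2 + I*√2/2)*(-60) = 120 - 30*I*√2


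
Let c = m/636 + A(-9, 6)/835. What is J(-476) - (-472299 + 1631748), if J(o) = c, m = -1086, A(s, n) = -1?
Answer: -102622982231/88510 ≈ -1.1595e+6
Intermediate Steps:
c = -151241/88510 (c = -1086/636 - 1/835 = -1086*1/636 - 1*1/835 = -181/106 - 1/835 = -151241/88510 ≈ -1.7087)
J(o) = -151241/88510
J(-476) - (-472299 + 1631748) = -151241/88510 - (-472299 + 1631748) = -151241/88510 - 1*1159449 = -151241/88510 - 1159449 = -102622982231/88510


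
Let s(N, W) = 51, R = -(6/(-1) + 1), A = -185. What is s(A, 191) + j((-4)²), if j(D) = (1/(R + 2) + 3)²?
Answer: 2983/49 ≈ 60.878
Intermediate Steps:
R = 5 (R = -(6*(-1) + 1) = -(-6 + 1) = -1*(-5) = 5)
j(D) = 484/49 (j(D) = (1/(5 + 2) + 3)² = (1/7 + 3)² = (⅐ + 3)² = (22/7)² = 484/49)
s(A, 191) + j((-4)²) = 51 + 484/49 = 2983/49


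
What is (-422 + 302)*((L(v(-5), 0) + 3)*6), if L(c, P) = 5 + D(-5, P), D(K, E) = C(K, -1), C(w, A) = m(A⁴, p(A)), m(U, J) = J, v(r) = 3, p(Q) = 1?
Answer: -6480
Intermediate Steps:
C(w, A) = 1
D(K, E) = 1
L(c, P) = 6 (L(c, P) = 5 + 1 = 6)
(-422 + 302)*((L(v(-5), 0) + 3)*6) = (-422 + 302)*((6 + 3)*6) = -1080*6 = -120*54 = -6480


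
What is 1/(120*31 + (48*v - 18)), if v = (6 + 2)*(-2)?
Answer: 1/2934 ≈ 0.00034083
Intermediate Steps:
v = -16 (v = 8*(-2) = -16)
1/(120*31 + (48*v - 18)) = 1/(120*31 + (48*(-16) - 18)) = 1/(3720 + (-768 - 18)) = 1/(3720 - 786) = 1/2934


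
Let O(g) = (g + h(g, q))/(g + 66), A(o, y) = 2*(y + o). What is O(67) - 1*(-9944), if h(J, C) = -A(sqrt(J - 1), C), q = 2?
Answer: 188945/19 - 2*sqrt(66)/133 ≈ 9944.3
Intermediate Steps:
A(o, y) = 2*o + 2*y (A(o, y) = 2*(o + y) = 2*o + 2*y)
h(J, C) = -2*C - 2*sqrt(-1 + J) (h(J, C) = -(2*sqrt(J - 1) + 2*C) = -(2*sqrt(-1 + J) + 2*C) = -(2*C + 2*sqrt(-1 + J)) = -2*C - 2*sqrt(-1 + J))
O(g) = (-4 + g - 2*sqrt(-1 + g))/(66 + g) (O(g) = (g + (-2*2 - 2*sqrt(-1 + g)))/(g + 66) = (g + (-4 - 2*sqrt(-1 + g)))/(66 + g) = (-4 + g - 2*sqrt(-1 + g))/(66 + g))
O(67) - 1*(-9944) = (-4 + 67 - 2*sqrt(-1 + 67))/(66 + 67) - 1*(-9944) = (-4 + 67 - 2*sqrt(66))/133 + 9944 = (63 - 2*sqrt(66))/133 + 9944 = (9/19 - 2*sqrt(66)/133) + 9944 = 188945/19 - 2*sqrt(66)/133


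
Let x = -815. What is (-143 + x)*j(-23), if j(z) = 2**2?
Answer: -3832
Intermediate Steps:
j(z) = 4
(-143 + x)*j(-23) = (-143 - 815)*4 = -958*4 = -3832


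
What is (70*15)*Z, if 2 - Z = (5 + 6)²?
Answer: -124950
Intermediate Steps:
Z = -119 (Z = 2 - (5 + 6)² = 2 - 1*11² = 2 - 1*121 = 2 - 121 = -119)
(70*15)*Z = (70*15)*(-119) = 1050*(-119) = -124950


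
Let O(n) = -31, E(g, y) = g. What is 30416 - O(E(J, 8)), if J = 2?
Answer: 30447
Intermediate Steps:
30416 - O(E(J, 8)) = 30416 - 1*(-31) = 30416 + 31 = 30447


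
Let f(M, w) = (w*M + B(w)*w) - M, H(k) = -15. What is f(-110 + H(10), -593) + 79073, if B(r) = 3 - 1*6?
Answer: 155102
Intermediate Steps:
B(r) = -3 (B(r) = 3 - 6 = -3)
f(M, w) = -M - 3*w + M*w (f(M, w) = (w*M - 3*w) - M = (M*w - 3*w) - M = (-3*w + M*w) - M = -M - 3*w + M*w)
f(-110 + H(10), -593) + 79073 = (-(-110 - 15) - 3*(-593) + (-110 - 15)*(-593)) + 79073 = (-1*(-125) + 1779 - 125*(-593)) + 79073 = (125 + 1779 + 74125) + 79073 = 76029 + 79073 = 155102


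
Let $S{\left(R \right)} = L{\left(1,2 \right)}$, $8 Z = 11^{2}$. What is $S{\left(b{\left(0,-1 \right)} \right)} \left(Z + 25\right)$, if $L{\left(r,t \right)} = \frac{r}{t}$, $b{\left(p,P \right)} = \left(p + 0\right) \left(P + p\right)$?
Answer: $\frac{321}{16} \approx 20.063$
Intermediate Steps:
$b{\left(p,P \right)} = p \left(P + p\right)$
$Z = \frac{121}{8}$ ($Z = \frac{11^{2}}{8} = \frac{1}{8} \cdot 121 = \frac{121}{8} \approx 15.125$)
$S{\left(R \right)} = \frac{1}{2}$ ($S{\left(R \right)} = 1 \cdot \frac{1}{2} = \frac{1}{2}$)
$S{\left(b{\left(0,-1 \right)} \right)} \left(Z + 25\right) = \frac{\frac{121}{8} + 25}{2} = \frac{1}{2} \cdot \frac{321}{8} = \frac{321}{16}$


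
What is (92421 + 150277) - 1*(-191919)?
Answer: 434617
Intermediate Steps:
(92421 + 150277) - 1*(-191919) = 242698 + 191919 = 434617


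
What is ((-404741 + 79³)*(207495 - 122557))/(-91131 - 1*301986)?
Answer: -7499855524/393117 ≈ -19078.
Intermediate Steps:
((-404741 + 79³)*(207495 - 122557))/(-91131 - 1*301986) = ((-404741 + 493039)*84938)/(-91131 - 301986) = (88298*84938)/(-393117) = 7499855524*(-1/393117) = -7499855524/393117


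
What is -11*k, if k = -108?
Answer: 1188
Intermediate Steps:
-11*k = -11*(-108) = 1188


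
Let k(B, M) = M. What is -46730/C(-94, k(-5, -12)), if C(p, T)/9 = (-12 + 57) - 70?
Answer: 9346/45 ≈ 207.69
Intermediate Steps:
C(p, T) = -225 (C(p, T) = 9*((-12 + 57) - 70) = 9*(45 - 70) = 9*(-25) = -225)
-46730/C(-94, k(-5, -12)) = -46730/(-225) = -46730*(-1/225) = 9346/45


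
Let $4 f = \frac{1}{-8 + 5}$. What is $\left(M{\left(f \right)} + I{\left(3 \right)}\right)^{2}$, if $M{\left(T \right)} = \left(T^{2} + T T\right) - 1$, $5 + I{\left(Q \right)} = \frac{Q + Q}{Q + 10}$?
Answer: $\frac{26739241}{876096} \approx 30.521$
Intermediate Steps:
$I{\left(Q \right)} = -5 + \frac{2 Q}{10 + Q}$ ($I{\left(Q \right)} = -5 + \frac{Q + Q}{Q + 10} = -5 + \frac{2 Q}{10 + Q}$)
$f = - \frac{1}{12}$ ($f = \frac{1}{4 \left(-8 + 5\right)} = \frac{1}{4 \left(-3\right)} = \frac{1}{4} \left(- \frac{1}{3}\right) = - \frac{1}{12} \approx -0.083333$)
$M{\left(T \right)} = -1 + 2 T^{2}$ ($M{\left(T \right)} = \left(T^{2} + T^{2}\right) - 1 = 2 T^{2} - 1 = -1 + 2 T^{2}$)
$\left(M{\left(f \right)} + I{\left(3 \right)}\right)^{2} = \left(\left(-1 + 2 \left(- \frac{1}{12}\right)^{2}\right) + \frac{-50 - 9}{10 + 3}\right)^{2} = \left(\left(-1 + 2 \cdot \frac{1}{144}\right) + \frac{-50 - 9}{13}\right)^{2} = \left(\left(-1 + \frac{1}{72}\right) + \frac{1}{13} \left(-59\right)\right)^{2} = \left(- \frac{71}{72} - \frac{59}{13}\right)^{2} = \left(- \frac{5171}{936}\right)^{2} = \frac{26739241}{876096}$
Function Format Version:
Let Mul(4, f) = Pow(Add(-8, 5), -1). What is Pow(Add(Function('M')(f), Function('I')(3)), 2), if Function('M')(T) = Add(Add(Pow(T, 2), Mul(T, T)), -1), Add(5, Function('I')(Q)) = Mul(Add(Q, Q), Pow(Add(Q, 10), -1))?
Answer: Rational(26739241, 876096) ≈ 30.521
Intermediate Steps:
Function('I')(Q) = Add(-5, Mul(2, Q, Pow(Add(10, Q), -1))) (Function('I')(Q) = Add(-5, Mul(Add(Q, Q), Pow(Add(Q, 10), -1))) = Add(-5, Mul(Mul(2, Q), Pow(Add(10, Q), -1))) = Add(-5, Mul(2, Q, Pow(Add(10, Q), -1))))
f = Rational(-1, 12) (f = Mul(Rational(1, 4), Pow(Add(-8, 5), -1)) = Mul(Rational(1, 4), Pow(-3, -1)) = Mul(Rational(1, 4), Rational(-1, 3)) = Rational(-1, 12) ≈ -0.083333)
Function('M')(T) = Add(-1, Mul(2, Pow(T, 2))) (Function('M')(T) = Add(Add(Pow(T, 2), Pow(T, 2)), -1) = Add(Mul(2, Pow(T, 2)), -1) = Add(-1, Mul(2, Pow(T, 2))))
Pow(Add(Function('M')(f), Function('I')(3)), 2) = Pow(Add(Add(-1, Mul(2, Pow(Rational(-1, 12), 2))), Mul(Pow(Add(10, 3), -1), Add(-50, Mul(-3, 3)))), 2) = Pow(Add(Add(-1, Mul(2, Rational(1, 144))), Mul(Pow(13, -1), Add(-50, -9))), 2) = Pow(Add(Add(-1, Rational(1, 72)), Mul(Rational(1, 13), -59)), 2) = Pow(Add(Rational(-71, 72), Rational(-59, 13)), 2) = Pow(Rational(-5171, 936), 2) = Rational(26739241, 876096)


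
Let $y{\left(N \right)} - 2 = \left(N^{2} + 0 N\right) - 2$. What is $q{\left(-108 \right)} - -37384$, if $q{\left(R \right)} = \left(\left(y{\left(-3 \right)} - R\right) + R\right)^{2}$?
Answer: $37465$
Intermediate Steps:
$y{\left(N \right)} = N^{2}$ ($y{\left(N \right)} = 2 + \left(\left(N^{2} + 0 N\right) - 2\right) = 2 + \left(\left(N^{2} + 0\right) - 2\right) = 2 + \left(N^{2} - 2\right) = 2 + \left(-2 + N^{2}\right) = N^{2}$)
$q{\left(R \right)} = 81$ ($q{\left(R \right)} = \left(\left(\left(-3\right)^{2} - R\right) + R\right)^{2} = \left(\left(9 - R\right) + R\right)^{2} = 9^{2} = 81$)
$q{\left(-108 \right)} - -37384 = 81 - -37384 = 81 + 37384 = 37465$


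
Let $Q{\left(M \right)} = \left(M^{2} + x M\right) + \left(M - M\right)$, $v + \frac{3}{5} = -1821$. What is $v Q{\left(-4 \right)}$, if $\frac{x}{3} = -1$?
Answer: $- \frac{255024}{5} \approx -51005.0$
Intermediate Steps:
$x = -3$ ($x = 3 \left(-1\right) = -3$)
$v = - \frac{9108}{5}$ ($v = - \frac{3}{5} - 1821 = - \frac{9108}{5} \approx -1821.6$)
$Q{\left(M \right)} = M^{2} - 3 M$ ($Q{\left(M \right)} = \left(M^{2} - 3 M\right) + \left(M - M\right) = \left(M^{2} - 3 M\right) + 0 = M^{2} - 3 M$)
$v Q{\left(-4 \right)} = - \frac{9108 \left(- 4 \left(-3 - 4\right)\right)}{5} = - \frac{9108 \left(\left(-4\right) \left(-7\right)\right)}{5} = \left(- \frac{9108}{5}\right) 28 = - \frac{255024}{5}$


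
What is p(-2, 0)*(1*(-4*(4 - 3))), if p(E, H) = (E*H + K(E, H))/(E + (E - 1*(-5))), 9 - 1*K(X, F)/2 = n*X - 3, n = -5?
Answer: -16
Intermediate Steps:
K(X, F) = 24 + 10*X (K(X, F) = 18 - 2*(-5*X - 3) = 18 - 2*(-3 - 5*X) = 18 + (6 + 10*X) = 24 + 10*X)
p(E, H) = (24 + 10*E + E*H)/(5 + 2*E) (p(E, H) = (E*H + (24 + 10*E))/(E + (E - 1*(-5))) = (24 + 10*E + E*H)/(E + (E + 5)) = (24 + 10*E + E*H)/(E + (5 + E)) = (24 + 10*E + E*H)/(5 + 2*E))
p(-2, 0)*(1*(-4*(4 - 3))) = ((24 + 10*(-2) - 2*0)/(5 + 2*(-2)))*(1*(-4*(4 - 3))) = ((24 - 20 + 0)/(5 - 4))*(1*(-4*1)) = (4/1)*(1*(-4)) = (1*4)*(-4) = 4*(-4) = -16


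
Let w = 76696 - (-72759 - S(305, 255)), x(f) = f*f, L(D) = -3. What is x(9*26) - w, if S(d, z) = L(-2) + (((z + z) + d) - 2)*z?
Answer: -302011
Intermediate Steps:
x(f) = f**2
S(d, z) = -3 + z*(-2 + d + 2*z) (S(d, z) = -3 + (((z + z) + d) - 2)*z = -3 + ((2*z + d) - 2)*z = -3 + ((d + 2*z) - 2)*z = -3 + (-2 + d + 2*z)*z = -3 + z*(-2 + d + 2*z))
w = 356767 (w = 76696 - (-72759 - (-3 - 2*255 + 2*255**2 + 305*255)) = 76696 - (-72759 - (-3 - 510 + 2*65025 + 77775)) = 76696 - (-72759 - (-3 - 510 + 130050 + 77775)) = 76696 - (-72759 - 1*207312) = 76696 - (-72759 - 207312) = 76696 - 1*(-280071) = 76696 + 280071 = 356767)
x(9*26) - w = (9*26)**2 - 1*356767 = 234**2 - 356767 = 54756 - 356767 = -302011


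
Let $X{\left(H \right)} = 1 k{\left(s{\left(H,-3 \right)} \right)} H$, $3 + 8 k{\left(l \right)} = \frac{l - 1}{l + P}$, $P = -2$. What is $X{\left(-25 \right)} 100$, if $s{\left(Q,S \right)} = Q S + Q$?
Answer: $\frac{59375}{96} \approx 618.49$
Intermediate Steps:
$s{\left(Q,S \right)} = Q + Q S$
$k{\left(l \right)} = - \frac{3}{8} + \frac{-1 + l}{8 \left(-2 + l\right)}$ ($k{\left(l \right)} = - \frac{3}{8} + \frac{\left(l - 1\right) \frac{1}{l - 2}}{8} = - \frac{3}{8} + \frac{\left(-1 + l\right) \frac{1}{-2 + l}}{8} = - \frac{3}{8} + \frac{\frac{1}{-2 + l} \left(-1 + l\right)}{8} = - \frac{3}{8} + \frac{-1 + l}{8 \left(-2 + l\right)}$)
$X{\left(H \right)} = \frac{H \left(5 + 4 H\right)}{8 \left(-2 - 2 H\right)}$ ($X{\left(H \right)} = 1 \frac{5 - 2 H \left(1 - 3\right)}{8 \left(-2 + H \left(1 - 3\right)\right)} H = 1 \frac{5 - 2 H \left(-2\right)}{8 \left(-2 + H \left(-2\right)\right)} H = 1 \frac{5 - 2 \left(- 2 H\right)}{8 \left(-2 - 2 H\right)} H = 1 \frac{5 + 4 H}{8 \left(-2 - 2 H\right)} H = \frac{5 + 4 H}{8 \left(-2 - 2 H\right)} H = \frac{H \left(5 + 4 H\right)}{8 \left(-2 - 2 H\right)}$)
$X{\left(-25 \right)} 100 = \frac{1}{16} \left(-25\right) \frac{1}{1 - 25} \left(-5 - -100\right) 100 = \frac{1}{16} \left(-25\right) \frac{1}{-24} \left(-5 + 100\right) 100 = \frac{1}{16} \left(-25\right) \left(- \frac{1}{24}\right) 95 \cdot 100 = \frac{2375}{384} \cdot 100 = \frac{59375}{96}$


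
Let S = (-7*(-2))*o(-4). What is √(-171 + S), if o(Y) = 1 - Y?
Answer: I*√101 ≈ 10.05*I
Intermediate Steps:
S = 70 (S = (-7*(-2))*(1 - 1*(-4)) = 14*(1 + 4) = 14*5 = 70)
√(-171 + S) = √(-171 + 70) = √(-101) = I*√101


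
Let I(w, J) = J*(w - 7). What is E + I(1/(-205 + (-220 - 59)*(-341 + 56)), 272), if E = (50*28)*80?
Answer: 4365857016/39655 ≈ 1.1010e+5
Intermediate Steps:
I(w, J) = J*(-7 + w)
E = 112000 (E = 1400*80 = 112000)
E + I(1/(-205 + (-220 - 59)*(-341 + 56)), 272) = 112000 + 272*(-7 + 1/(-205 + (-220 - 59)*(-341 + 56))) = 112000 + 272*(-7 + 1/(-205 - 279*(-285))) = 112000 + 272*(-7 + 1/(-205 + 79515)) = 112000 + 272*(-7 + 1/79310) = 112000 + 272*(-555169/79310) = 112000 - 75502984/39655 = 4365857016/39655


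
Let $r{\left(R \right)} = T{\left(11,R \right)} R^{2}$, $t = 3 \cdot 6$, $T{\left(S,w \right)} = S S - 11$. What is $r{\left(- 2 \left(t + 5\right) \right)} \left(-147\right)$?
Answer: $-34215720$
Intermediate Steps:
$T{\left(S,w \right)} = -11 + S^{2}$ ($T{\left(S,w \right)} = S^{2} - 11 = -11 + S^{2}$)
$t = 18$
$r{\left(R \right)} = 110 R^{2}$ ($r{\left(R \right)} = \left(-11 + 11^{2}\right) R^{2} = \left(-11 + 121\right) R^{2} = 110 R^{2}$)
$r{\left(- 2 \left(t + 5\right) \right)} \left(-147\right) = 110 \left(- 2 \left(18 + 5\right)\right)^{2} \left(-147\right) = 110 \left(\left(-2\right) 23\right)^{2} \left(-147\right) = 110 \left(-46\right)^{2} \left(-147\right) = 110 \cdot 2116 \left(-147\right) = 232760 \left(-147\right) = -34215720$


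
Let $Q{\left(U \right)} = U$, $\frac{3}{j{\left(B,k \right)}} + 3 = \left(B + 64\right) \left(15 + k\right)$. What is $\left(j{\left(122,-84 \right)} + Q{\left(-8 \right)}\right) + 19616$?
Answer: $\frac{83902631}{4279} \approx 19608.0$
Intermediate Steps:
$j{\left(B,k \right)} = \frac{3}{-3 + \left(15 + k\right) \left(64 + B\right)}$ ($j{\left(B,k \right)} = \frac{3}{-3 + \left(B + 64\right) \left(15 + k\right)} = \frac{3}{-3 + \left(64 + B\right) \left(15 + k\right)} = \frac{3}{-3 + \left(15 + k\right) \left(64 + B\right)}$)
$\left(j{\left(122,-84 \right)} + Q{\left(-8 \right)}\right) + 19616 = \left(\frac{3}{957 + 15 \cdot 122 + 64 \left(-84\right) + 122 \left(-84\right)} - 8\right) + 19616 = \left(\frac{3}{957 + 1830 - 5376 - 10248} - 8\right) + 19616 = \left(\frac{3}{-12837} - 8\right) + 19616 = \left(3 \left(- \frac{1}{12837}\right) - 8\right) + 19616 = \left(- \frac{1}{4279} - 8\right) + 19616 = - \frac{34233}{4279} + 19616 = \frac{83902631}{4279}$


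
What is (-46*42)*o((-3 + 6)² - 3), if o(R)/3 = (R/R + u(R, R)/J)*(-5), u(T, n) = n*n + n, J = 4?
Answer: 333270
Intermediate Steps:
u(T, n) = n + n² (u(T, n) = n² + n = n + n²)
o(R) = -15 - 15*R*(1 + R)/4 (o(R) = 3*((R/R + (R*(1 + R))/4)*(-5)) = 3*((1 + (R*(1 + R))*(¼))*(-5)) = 3*((1 + R*(1 + R)/4)*(-5)) = 3*(-5 - 5*R*(1 + R)/4) = -15 - 15*R*(1 + R)/4)
(-46*42)*o((-3 + 6)² - 3) = (-46*42)*(-15 - 15*((-3 + 6)² - 3)*(1 + ((-3 + 6)² - 3))/4) = -1932*(-15 - 15*(3² - 3)*(1 + (3² - 3))/4) = -1932*(-15 - 15*(9 - 3)*(1 + (9 - 3))/4) = -1932*(-15 - 15/4*6*(1 + 6)) = -1932*(-15 - 15/4*6*7) = -1932*(-15 - 315/2) = -1932*(-345/2) = 333270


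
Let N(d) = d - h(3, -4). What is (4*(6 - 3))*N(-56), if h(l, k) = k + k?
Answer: -576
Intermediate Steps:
h(l, k) = 2*k
N(d) = 8 + d (N(d) = d - 2*(-4) = d - 1*(-8) = d + 8 = 8 + d)
(4*(6 - 3))*N(-56) = (4*(6 - 3))*(8 - 56) = (4*3)*(-48) = 12*(-48) = -576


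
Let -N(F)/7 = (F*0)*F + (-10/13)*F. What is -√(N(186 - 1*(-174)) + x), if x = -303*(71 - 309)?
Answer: -√12514866/13 ≈ -272.13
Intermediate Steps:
N(F) = 70*F/13 (N(F) = -7*((F*0)*F + (-10/13)*F) = -7*(0*F + (-10*1/13)*F) = -7*(0 - 10*F/13) = -(-70)*F/13 = 70*F/13)
x = 72114 (x = -303*(-238) = 72114)
-√(N(186 - 1*(-174)) + x) = -√(70*(186 - 1*(-174))/13 + 72114) = -√(70*(186 + 174)/13 + 72114) = -√((70/13)*360 + 72114) = -√(25200/13 + 72114) = -√(962682/13) = -√12514866/13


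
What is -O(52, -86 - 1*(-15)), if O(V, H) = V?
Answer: -52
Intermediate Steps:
-O(52, -86 - 1*(-15)) = -1*52 = -52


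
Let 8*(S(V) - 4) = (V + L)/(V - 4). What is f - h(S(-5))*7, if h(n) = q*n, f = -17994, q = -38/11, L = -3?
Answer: -1771564/99 ≈ -17895.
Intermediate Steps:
S(V) = 4 + (-3 + V)/(8*(-4 + V)) (S(V) = 4 + ((V - 3)/(V - 4))/8 = 4 + ((-3 + V)/(-4 + V))/8 = 4 + (-3 + V)/(8*(-4 + V)))
q = -38/11 (q = -38*1/11 = -38/11 ≈ -3.4545)
h(n) = -38*n/11
f - h(S(-5))*7 = -17994 - (-19*(-131 + 33*(-5))/(44*(-4 - 5)))*7 = -17994 - (-19*(-131 - 165)/(44*(-9)))*7 = -17994 - (-19*(-1)*(-296)/(44*9))*7 = -17994 - (-38/11*37/9)*7 = -17994 - (-1406)*7/99 = -17994 - 1*(-9842/99) = -17994 + 9842/99 = -1771564/99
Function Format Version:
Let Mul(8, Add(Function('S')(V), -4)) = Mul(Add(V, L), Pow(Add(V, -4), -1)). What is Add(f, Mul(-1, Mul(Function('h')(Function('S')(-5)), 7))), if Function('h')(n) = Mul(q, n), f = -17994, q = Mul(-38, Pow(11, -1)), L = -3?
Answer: Rational(-1771564, 99) ≈ -17895.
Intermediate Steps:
Function('S')(V) = Add(4, Mul(Rational(1, 8), Pow(Add(-4, V), -1), Add(-3, V))) (Function('S')(V) = Add(4, Mul(Rational(1, 8), Mul(Add(V, -3), Pow(Add(V, -4), -1)))) = Add(4, Mul(Rational(1, 8), Mul(Add(-3, V), Pow(Add(-4, V), -1)))) = Add(4, Mul(Rational(1, 8), Mul(Pow(Add(-4, V), -1), Add(-3, V)))) = Add(4, Mul(Rational(1, 8), Pow(Add(-4, V), -1), Add(-3, V))))
q = Rational(-38, 11) (q = Mul(-38, Rational(1, 11)) = Rational(-38, 11) ≈ -3.4545)
Function('h')(n) = Mul(Rational(-38, 11), n)
Add(f, Mul(-1, Mul(Function('h')(Function('S')(-5)), 7))) = Add(-17994, Mul(-1, Mul(Mul(Rational(-38, 11), Mul(Rational(1, 8), Pow(Add(-4, -5), -1), Add(-131, Mul(33, -5)))), 7))) = Add(-17994, Mul(-1, Mul(Mul(Rational(-38, 11), Mul(Rational(1, 8), Pow(-9, -1), Add(-131, -165))), 7))) = Add(-17994, Mul(-1, Mul(Mul(Rational(-38, 11), Mul(Rational(1, 8), Rational(-1, 9), -296)), 7))) = Add(-17994, Mul(-1, Mul(Mul(Rational(-38, 11), Rational(37, 9)), 7))) = Add(-17994, Mul(-1, Mul(Rational(-1406, 99), 7))) = Add(-17994, Mul(-1, Rational(-9842, 99))) = Add(-17994, Rational(9842, 99)) = Rational(-1771564, 99)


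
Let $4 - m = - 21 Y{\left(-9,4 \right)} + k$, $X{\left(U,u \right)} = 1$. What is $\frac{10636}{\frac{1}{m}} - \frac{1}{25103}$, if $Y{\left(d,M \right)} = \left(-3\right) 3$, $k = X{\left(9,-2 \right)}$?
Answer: $- \frac{49661164489}{25103} \approx -1.9783 \cdot 10^{6}$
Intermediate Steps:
$k = 1$
$Y{\left(d,M \right)} = -9$
$m = -186$ ($m = 4 - \left(\left(-21\right) \left(-9\right) + 1\right) = 4 - \left(189 + 1\right) = 4 - 190 = -186$)
$\frac{10636}{\frac{1}{m}} - \frac{1}{25103} = \frac{10636}{\frac{1}{-186}} - \frac{1}{25103} = \frac{10636}{- \frac{1}{186}} - \frac{1}{25103} = 10636 \left(-186\right) - \frac{1}{25103} = -1978296 - \frac{1}{25103} = - \frac{49661164489}{25103}$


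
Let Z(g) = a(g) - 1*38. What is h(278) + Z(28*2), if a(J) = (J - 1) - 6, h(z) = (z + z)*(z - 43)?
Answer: 130671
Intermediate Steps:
h(z) = 2*z*(-43 + z) (h(z) = (2*z)*(-43 + z) = 2*z*(-43 + z))
a(J) = -7 + J (a(J) = (-1 + J) - 6 = -7 + J)
Z(g) = -45 + g (Z(g) = (-7 + g) - 1*38 = (-7 + g) - 38 = -45 + g)
h(278) + Z(28*2) = 2*278*(-43 + 278) + (-45 + 28*2) = 2*278*235 + (-45 + 56) = 130660 + 11 = 130671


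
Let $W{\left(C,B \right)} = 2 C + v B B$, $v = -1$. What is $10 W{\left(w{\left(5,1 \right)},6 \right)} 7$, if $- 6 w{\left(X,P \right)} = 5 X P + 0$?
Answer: $- \frac{9310}{3} \approx -3103.3$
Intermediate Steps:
$w{\left(X,P \right)} = - \frac{5 P X}{6}$ ($w{\left(X,P \right)} = - \frac{5 X P + 0}{6} = - \frac{5 P X + 0}{6} = - \frac{5 P X}{6}$)
$W{\left(C,B \right)} = - B^{2} + 2 C$ ($W{\left(C,B \right)} = 2 C + - B B = 2 C - B^{2} = - B^{2} + 2 C$)
$10 W{\left(w{\left(5,1 \right)},6 \right)} 7 = 10 \left(- 6^{2} + 2 \left(\left(- \frac{5}{6}\right) 1 \cdot 5\right)\right) 7 = 10 \left(\left(-1\right) 36 + 2 \left(- \frac{25}{6}\right)\right) 7 = 10 \left(-36 - \frac{25}{3}\right) 7 = 10 \left(- \frac{133}{3}\right) 7 = \left(- \frac{1330}{3}\right) 7 = - \frac{9310}{3}$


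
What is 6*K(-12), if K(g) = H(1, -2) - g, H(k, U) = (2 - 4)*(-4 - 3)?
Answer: 156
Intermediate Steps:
H(k, U) = 14 (H(k, U) = -2*(-7) = 14)
K(g) = 14 - g
6*K(-12) = 6*(14 - 1*(-12)) = 6*(14 + 12) = 6*26 = 156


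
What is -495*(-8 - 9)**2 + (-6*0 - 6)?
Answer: -143061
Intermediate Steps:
-495*(-8 - 9)**2 + (-6*0 - 6) = -495*(-17)**2 + (0 - 6) = -495*289 - 6 = -143055 - 6 = -143061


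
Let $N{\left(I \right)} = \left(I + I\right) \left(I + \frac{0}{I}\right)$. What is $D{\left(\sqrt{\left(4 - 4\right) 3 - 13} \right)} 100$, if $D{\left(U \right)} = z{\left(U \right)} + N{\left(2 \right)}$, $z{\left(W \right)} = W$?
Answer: $800 + 100 i \sqrt{13} \approx 800.0 + 360.56 i$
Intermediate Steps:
$N{\left(I \right)} = 2 I^{2}$ ($N{\left(I \right)} = 2 I \left(I + 0\right) = 2 I I = 2 I^{2}$)
$D{\left(U \right)} = 8 + U$ ($D{\left(U \right)} = U + 2 \cdot 2^{2} = U + 2 \cdot 4 = U + 8 = 8 + U$)
$D{\left(\sqrt{\left(4 - 4\right) 3 - 13} \right)} 100 = \left(8 + \sqrt{\left(4 - 4\right) 3 - 13}\right) 100 = \left(8 + \sqrt{0 \cdot 3 - 13}\right) 100 = \left(8 + \sqrt{0 - 13}\right) 100 = \left(8 + \sqrt{-13}\right) 100 = \left(8 + i \sqrt{13}\right) 100 = 800 + 100 i \sqrt{13}$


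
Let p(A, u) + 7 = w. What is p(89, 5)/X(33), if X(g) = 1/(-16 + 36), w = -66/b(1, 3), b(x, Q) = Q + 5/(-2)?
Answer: -2780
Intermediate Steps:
b(x, Q) = -5/2 + Q (b(x, Q) = Q + 5*(-½) = Q - 5/2 = -5/2 + Q)
w = -132 (w = -66/(-5/2 + 3) = -66/½ = -66*2 = -132)
p(A, u) = -139 (p(A, u) = -7 - 132 = -139)
X(g) = 1/20
p(89, 5)/X(33) = -139/1/20 = -139*20 = -2780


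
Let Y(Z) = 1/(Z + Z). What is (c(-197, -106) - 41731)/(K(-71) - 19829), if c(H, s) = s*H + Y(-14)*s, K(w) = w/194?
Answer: 28307801/26928279 ≈ 1.0512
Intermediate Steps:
Y(Z) = 1/(2*Z)
K(w) = w/194 (K(w) = w*(1/194) = w/194)
c(H, s) = -s/28 + H*s (c(H, s) = s*H + ((½)/(-14))*s = H*s + ((½)*(-1/14))*s = H*s - s/28 = -s/28 + H*s)
(c(-197, -106) - 41731)/(K(-71) - 19829) = (-106*(-1/28 - 197) - 41731)/((1/194)*(-71) - 19829) = (-106*(-5517/28) - 41731)/(-71/194 - 19829) = (292401/14 - 41731)/(-3846897/194) = -291833/14*(-194/3846897) = 28307801/26928279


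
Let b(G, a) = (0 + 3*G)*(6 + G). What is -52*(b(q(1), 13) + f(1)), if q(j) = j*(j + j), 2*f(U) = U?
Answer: -2522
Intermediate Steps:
f(U) = U/2
q(j) = 2*j**2 (q(j) = j*(2*j) = 2*j**2)
b(G, a) = 3*G*(6 + G) (b(G, a) = (3*G)*(6 + G) = 3*G*(6 + G))
-52*(b(q(1), 13) + f(1)) = -52*(3*(2*1**2)*(6 + 2*1**2) + (1/2)*1) = -52*(3*(2*1)*(6 + 2*1) + 1/2) = -52*(3*2*(6 + 2) + 1/2) = -52*(3*2*8 + 1/2) = -52*(48 + 1/2) = -52*97/2 = -2522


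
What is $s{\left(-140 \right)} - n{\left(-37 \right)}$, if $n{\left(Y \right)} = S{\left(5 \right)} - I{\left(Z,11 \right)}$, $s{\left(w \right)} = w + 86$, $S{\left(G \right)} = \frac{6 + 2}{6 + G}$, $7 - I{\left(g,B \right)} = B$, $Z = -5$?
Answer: $- \frac{646}{11} \approx -58.727$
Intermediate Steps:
$I{\left(g,B \right)} = 7 - B$
$S{\left(G \right)} = \frac{8}{6 + G}$
$s{\left(w \right)} = 86 + w$
$n{\left(Y \right)} = \frac{52}{11}$ ($n{\left(Y \right)} = \frac{8}{6 + 5} - \left(7 - 11\right) = \frac{8}{11} - \left(7 - 11\right) = 8 \cdot \frac{1}{11} - -4 = \frac{8}{11} + 4 = \frac{52}{11}$)
$s{\left(-140 \right)} - n{\left(-37 \right)} = \left(86 - 140\right) - \frac{52}{11} = -54 - \frac{52}{11} = - \frac{646}{11}$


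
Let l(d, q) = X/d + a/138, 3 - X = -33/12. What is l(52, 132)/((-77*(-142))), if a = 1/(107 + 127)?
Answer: 157/15520032 ≈ 1.0116e-5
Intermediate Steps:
a = 1/234 ≈ 0.0042735
X = 23/4 (X = 3 - (-33)/12 = 3 - 1*(-11/4) = 3 + 11/4 = 23/4 ≈ 5.7500)
l(d, q) = 1/32292 + 23/(4*d) (l(d, q) = 23/(4*d) + (1/234)/138 = 23/(4*d) + (1/234)*(1/138) = 23/(4*d) + 1/32292 = 1/32292 + 23/(4*d))
l(52, 132)/((-77*(-142))) = ((1/32292)*(185679 + 52)/52)/((-77*(-142))) = ((1/32292)*(1/52)*185731)/10934 = (1099/9936)*(1/10934) = 157/15520032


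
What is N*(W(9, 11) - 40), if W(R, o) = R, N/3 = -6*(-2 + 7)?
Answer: 2790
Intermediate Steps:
N = -90 (N = 3*(-6*(-2 + 7)) = 3*(-6*5) = 3*(-30) = -90)
N*(W(9, 11) - 40) = -90*(9 - 40) = -90*(-31) = 2790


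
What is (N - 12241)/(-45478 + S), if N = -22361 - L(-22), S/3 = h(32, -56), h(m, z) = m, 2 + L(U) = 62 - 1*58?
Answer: 17302/22691 ≈ 0.76250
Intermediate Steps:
L(U) = 2 (L(U) = -2 + (62 - 1*58) = -2 + (62 - 58) = -2 + 4 = 2)
S = 96 (S = 3*32 = 96)
N = -22363 (N = -22361 - 1*2 = -22361 - 2 = -22363)
(N - 12241)/(-45478 + S) = (-22363 - 12241)/(-45478 + 96) = -34604/(-45382) = -34604*(-1/45382) = 17302/22691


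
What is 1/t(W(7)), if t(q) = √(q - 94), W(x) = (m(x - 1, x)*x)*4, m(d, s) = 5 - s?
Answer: -I*√6/30 ≈ -0.08165*I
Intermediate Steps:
W(x) = 4*x*(5 - x) (W(x) = ((5 - x)*x)*4 = (x*(5 - x))*4 = 4*x*(5 - x))
t(q) = √(-94 + q)
1/t(W(7)) = 1/(√(-94 + 4*7*(5 - 1*7))) = 1/(√(-94 + 4*7*(5 - 7))) = 1/(√(-94 + 4*7*(-2))) = 1/(√(-94 - 56)) = 1/(√(-150)) = 1/(5*I*√6) = -I*√6/30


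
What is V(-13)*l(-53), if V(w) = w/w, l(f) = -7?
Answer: -7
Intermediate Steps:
V(w) = 1
V(-13)*l(-53) = 1*(-7) = -7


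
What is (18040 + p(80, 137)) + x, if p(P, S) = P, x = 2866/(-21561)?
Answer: 390682454/21561 ≈ 18120.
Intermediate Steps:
x = -2866/21561 (x = 2866*(-1/21561) = -2866/21561 ≈ -0.13293)
(18040 + p(80, 137)) + x = (18040 + 80) - 2866/21561 = 18120 - 2866/21561 = 390682454/21561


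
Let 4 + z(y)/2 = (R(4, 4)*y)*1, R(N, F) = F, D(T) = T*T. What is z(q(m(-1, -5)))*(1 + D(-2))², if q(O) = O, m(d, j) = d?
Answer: -400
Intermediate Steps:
D(T) = T²
z(y) = -8 + 8*y (z(y) = -8 + 2*((4*y)*1) = -8 + 2*(4*y) = -8 + 8*y)
z(q(m(-1, -5)))*(1 + D(-2))² = (-8 + 8*(-1))*(1 + (-2)²)² = (-8 - 8)*(1 + 4)² = -16*5² = -16*25 = -400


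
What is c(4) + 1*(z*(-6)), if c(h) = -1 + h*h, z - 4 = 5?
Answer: -39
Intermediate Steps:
z = 9 (z = 4 + 5 = 9)
c(h) = -1 + h**2
c(4) + 1*(z*(-6)) = (-1 + 4**2) + 1*(9*(-6)) = (-1 + 16) + 1*(-54) = 15 - 54 = -39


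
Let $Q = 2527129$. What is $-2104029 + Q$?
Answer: $423100$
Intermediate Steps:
$-2104029 + Q = -2104029 + 2527129 = 423100$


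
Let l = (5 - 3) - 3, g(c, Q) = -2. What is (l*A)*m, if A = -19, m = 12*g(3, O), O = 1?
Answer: -456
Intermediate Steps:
m = -24 (m = 12*(-2) = -24)
l = -1 (l = 2 - 3 = -1)
(l*A)*m = -1*(-19)*(-24) = 19*(-24) = -456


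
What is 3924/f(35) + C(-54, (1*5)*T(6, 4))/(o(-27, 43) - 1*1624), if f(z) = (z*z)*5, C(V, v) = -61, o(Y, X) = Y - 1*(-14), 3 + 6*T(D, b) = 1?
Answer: 6797213/10026625 ≈ 0.67792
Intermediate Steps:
T(D, b) = -⅓ (T(D, b) = -½ + (⅙)*1 = -½ + ⅙ = -⅓)
o(Y, X) = 14 + Y (o(Y, X) = Y + 14 = 14 + Y)
f(z) = 5*z² (f(z) = z²*5 = 5*z²)
3924/f(35) + C(-54, (1*5)*T(6, 4))/(o(-27, 43) - 1*1624) = 3924/((5*35²)) - 61/((14 - 27) - 1*1624) = 3924/((5*1225)) - 61/(-13 - 1624) = 3924/6125 - 61/(-1637) = 3924*(1/6125) - 61*(-1/1637) = 3924/6125 + 61/1637 = 6797213/10026625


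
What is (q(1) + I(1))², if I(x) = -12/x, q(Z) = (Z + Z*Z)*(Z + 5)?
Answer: 0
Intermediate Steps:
q(Z) = (5 + Z)*(Z + Z²) (q(Z) = (Z + Z²)*(5 + Z) = (5 + Z)*(Z + Z²))
(q(1) + I(1))² = (1*(5 + 1² + 6*1) - 12/1)² = (1*(5 + 1 + 6) - 12*1)² = (1*12 - 12)² = (12 - 12)² = 0² = 0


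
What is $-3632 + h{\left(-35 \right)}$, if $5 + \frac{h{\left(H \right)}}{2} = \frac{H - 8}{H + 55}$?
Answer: $- \frac{36463}{10} \approx -3646.3$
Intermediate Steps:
$h{\left(H \right)} = -10 + \frac{2 \left(-8 + H\right)}{55 + H}$ ($h{\left(H \right)} = -10 + 2 \frac{H - 8}{H + 55} = -10 + 2 \frac{-8 + H}{55 + H} = -10 + \frac{2 \left(-8 + H\right)}{55 + H}$)
$-3632 + h{\left(-35 \right)} = -3632 + \frac{2 \left(-283 - -140\right)}{55 - 35} = -3632 + \frac{2 \left(-283 + 140\right)}{20} = -3632 + 2 \cdot \frac{1}{20} \left(-143\right) = -3632 - \frac{143}{10} = - \frac{36463}{10}$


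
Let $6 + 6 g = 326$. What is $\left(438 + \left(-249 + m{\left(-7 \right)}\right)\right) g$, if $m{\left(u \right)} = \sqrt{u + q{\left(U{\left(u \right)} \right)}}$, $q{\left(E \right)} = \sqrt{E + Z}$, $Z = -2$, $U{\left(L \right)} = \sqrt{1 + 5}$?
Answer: $10080 + \frac{160 \sqrt{-7 + \sqrt{-2 + \sqrt{6}}}}{3} \approx 10080.0 + 134.18 i$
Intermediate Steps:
$g = \frac{160}{3}$ ($g = -1 + \frac{1}{6} \cdot 326 = -1 + \frac{163}{3} = \frac{160}{3} \approx 53.333$)
$U{\left(L \right)} = \sqrt{6}$
$q{\left(E \right)} = \sqrt{-2 + E}$ ($q{\left(E \right)} = \sqrt{E - 2} = \sqrt{-2 + E}$)
$m{\left(u \right)} = \sqrt{u + \sqrt{-2 + \sqrt{6}}}$
$\left(438 + \left(-249 + m{\left(-7 \right)}\right)\right) g = \left(438 - \left(249 - \sqrt{-7 + \sqrt{-2 + \sqrt{6}}}\right)\right) \frac{160}{3} = \left(189 + \sqrt{-7 + \sqrt{-2 + \sqrt{6}}}\right) \frac{160}{3} = 10080 + \frac{160 \sqrt{-7 + \sqrt{-2 + \sqrt{6}}}}{3}$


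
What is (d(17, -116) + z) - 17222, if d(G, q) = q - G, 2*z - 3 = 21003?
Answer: -6852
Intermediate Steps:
z = 10503 (z = 3/2 + (1/2)*21003 = 3/2 + 21003/2 = 10503)
(d(17, -116) + z) - 17222 = ((-116 - 1*17) + 10503) - 17222 = ((-116 - 17) + 10503) - 17222 = (-133 + 10503) - 17222 = 10370 - 17222 = -6852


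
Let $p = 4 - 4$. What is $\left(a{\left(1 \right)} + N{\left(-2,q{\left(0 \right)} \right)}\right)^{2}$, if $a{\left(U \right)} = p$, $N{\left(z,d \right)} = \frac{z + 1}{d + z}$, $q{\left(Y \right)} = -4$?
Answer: $\frac{1}{36} \approx 0.027778$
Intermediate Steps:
$p = 0$ ($p = 4 - 4 = 0$)
$N{\left(z,d \right)} = \frac{1 + z}{d + z}$
$a{\left(U \right)} = 0$
$\left(a{\left(1 \right)} + N{\left(-2,q{\left(0 \right)} \right)}\right)^{2} = \left(0 + \frac{1 - 2}{-4 - 2}\right)^{2} = \left(0 + \frac{1}{-6} \left(-1\right)\right)^{2} = \left(0 - - \frac{1}{6}\right)^{2} = \left(0 + \frac{1}{6}\right)^{2} = \left(\frac{1}{6}\right)^{2} = \frac{1}{36}$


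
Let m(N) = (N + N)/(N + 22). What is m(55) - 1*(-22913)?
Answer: 160401/7 ≈ 22914.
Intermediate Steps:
m(N) = 2*N/(22 + N) (m(N) = (2*N)/(22 + N) = 2*N/(22 + N))
m(55) - 1*(-22913) = 2*55/(22 + 55) - 1*(-22913) = 2*55/77 + 22913 = 2*55*(1/77) + 22913 = 10/7 + 22913 = 160401/7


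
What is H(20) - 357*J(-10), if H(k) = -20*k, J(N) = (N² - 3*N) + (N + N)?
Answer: -39670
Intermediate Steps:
J(N) = N² - N (J(N) = (N² - 3*N) + 2*N = N² - N)
H(20) - 357*J(-10) = -20*20 - (-3570)*(-1 - 10) = -400 - (-3570)*(-11) = -400 - 357*110 = -400 - 39270 = -39670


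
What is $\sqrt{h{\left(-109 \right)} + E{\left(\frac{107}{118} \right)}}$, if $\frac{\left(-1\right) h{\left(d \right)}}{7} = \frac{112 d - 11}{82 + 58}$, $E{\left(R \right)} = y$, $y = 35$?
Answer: $\frac{\sqrt{64595}}{10} \approx 25.416$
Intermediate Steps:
$E{\left(R \right)} = 35$
$h{\left(d \right)} = \frac{11}{20} - \frac{28 d}{5}$ ($h{\left(d \right)} = - 7 \frac{112 d - 11}{82 + 58} = - 7 \frac{-11 + 112 d}{140} = - 7 \left(-11 + 112 d\right) \frac{1}{140} = - 7 \left(- \frac{11}{140} + \frac{4 d}{5}\right) = \frac{11}{20} - \frac{28 d}{5}$)
$\sqrt{h{\left(-109 \right)} + E{\left(\frac{107}{118} \right)}} = \sqrt{\left(\frac{11}{20} - - \frac{3052}{5}\right) + 35} = \sqrt{\left(\frac{11}{20} + \frac{3052}{5}\right) + 35} = \sqrt{\frac{12219}{20} + 35} = \sqrt{\frac{12919}{20}} = \frac{\sqrt{64595}}{10}$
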